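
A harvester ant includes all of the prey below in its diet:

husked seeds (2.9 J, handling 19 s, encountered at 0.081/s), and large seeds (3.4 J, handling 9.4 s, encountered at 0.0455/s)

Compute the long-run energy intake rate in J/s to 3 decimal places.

R = (0.081×2.9 + 0.0455×3.4) / (1 + 0.081×19 + 0.0455×9.4) = 0.3896/2.967 = 0.1313 J/s.

0.131 J/s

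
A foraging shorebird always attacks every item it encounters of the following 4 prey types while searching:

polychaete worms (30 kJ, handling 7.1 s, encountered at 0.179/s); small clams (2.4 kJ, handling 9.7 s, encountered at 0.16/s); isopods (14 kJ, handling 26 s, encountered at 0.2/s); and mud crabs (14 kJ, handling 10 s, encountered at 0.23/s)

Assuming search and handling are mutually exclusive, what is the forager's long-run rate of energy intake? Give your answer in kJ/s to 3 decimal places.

1.040 kJ/s

R = Σλ_iE_i / (1 + Σλ_ih_i)
Numerator: 0.179×30 + 0.16×2.4 + 0.2×14 + 0.23×14 = 11.77
Denominator: 1 + 0.179×7.1 + 0.16×9.7 + 0.2×26 + 0.23×10 = 11.32
R = 11.77/11.32 = 1.04 kJ/s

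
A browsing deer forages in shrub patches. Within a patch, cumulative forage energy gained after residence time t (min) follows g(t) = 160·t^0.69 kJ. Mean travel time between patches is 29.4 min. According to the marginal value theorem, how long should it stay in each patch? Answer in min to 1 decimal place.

65.4 min

By the marginal value theorem, leave when the instantaneous gain rate g'(t) equals the habitat-wide average g(t)/(T + t).
g'(t) = 0.69·160·t^-0.31. Setting 0.69·160·t^-0.31 = 160·t^0.69/(29.4+t) gives 0.69(29.4+t) = t, so 0.31·t = 0.69×29.4.
t* = 0.69×29.4/0.31 = 65.44 min.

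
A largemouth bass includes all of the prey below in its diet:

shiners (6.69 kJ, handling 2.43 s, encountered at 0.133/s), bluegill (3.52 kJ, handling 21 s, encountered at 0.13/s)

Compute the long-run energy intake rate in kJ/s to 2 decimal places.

0.33 kJ/s

R = (0.133×6.69 + 0.13×3.52) / (1 + 0.133×2.43 + 0.13×21) = 1.347/4.053 = 0.3324 kJ/s.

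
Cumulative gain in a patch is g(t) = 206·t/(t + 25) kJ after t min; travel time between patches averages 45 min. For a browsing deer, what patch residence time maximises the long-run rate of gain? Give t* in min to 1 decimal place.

Optimal t* satisfies g'(t*) = g(t*)/(T + t*).
g'(t) = 206·25/(t + 25)². Setting 206·25/(t+25)² = 206t/[(t+25)(45+t)] gives 25(45+t) = t(t+25), so t² = 25×45 = 1125.
t* = √1125 = 33.54 min.

33.5 min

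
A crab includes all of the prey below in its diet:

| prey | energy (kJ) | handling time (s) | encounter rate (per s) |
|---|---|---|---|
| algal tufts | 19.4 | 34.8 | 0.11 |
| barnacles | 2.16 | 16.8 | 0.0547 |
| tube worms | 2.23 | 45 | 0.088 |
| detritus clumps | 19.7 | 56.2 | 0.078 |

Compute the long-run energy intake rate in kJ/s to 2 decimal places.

0.28 kJ/s

Energy encountered per unit search time: 0.11×19.4 + 0.0547×2.16 + 0.088×2.23 + 0.078×19.7 = 3.985 kJ/s.
Handling time per unit search time: 0.11×34.8 + 0.0547×16.8 + 0.088×45 + 0.078×56.2 = 13.09.
Rate = 3.985/(1 + 13.09) = 0.2828 kJ/s.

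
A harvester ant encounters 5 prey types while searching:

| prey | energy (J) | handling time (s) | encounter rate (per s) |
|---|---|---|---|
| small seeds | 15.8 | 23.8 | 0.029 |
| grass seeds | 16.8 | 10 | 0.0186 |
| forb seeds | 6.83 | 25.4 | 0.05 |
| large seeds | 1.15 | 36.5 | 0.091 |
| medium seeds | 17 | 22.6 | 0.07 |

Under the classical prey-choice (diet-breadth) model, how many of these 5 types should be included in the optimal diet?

3

E/h in descending order: grass seeds 1.68, medium seeds 0.752, small seeds 0.664, forb seeds 0.269, large seeds 0.0315 J/s. The optimal diet is the largest prefix of this list for which every included type satisfies E_i/h_i > R on the types above it.
Rate on top 1: 0.2635. medium seeds: 0.752 > 0.2635 → include.
Rate on top 2: 0.5428. small seeds: 0.664 > 0.5428 → include.
Rate on top 3: 0.567. forb seeds: 0.269 < 0.567 → exclude; stop.
Optimal diet: grass seeds, medium seeds, small seeds — 3 of 5 types.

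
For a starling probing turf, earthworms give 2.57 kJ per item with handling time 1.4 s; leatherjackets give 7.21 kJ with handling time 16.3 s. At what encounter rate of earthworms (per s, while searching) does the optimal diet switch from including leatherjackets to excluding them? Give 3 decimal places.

0.227 per s

At the threshold, the rate on earthworms alone equals the profitability of leatherjackets: λ·2.57/(1 + λ·1.4) = 7.21/16.3 = 0.4423.
Rearranging, λ(2.57 − 0.4423×1.4) = 0.4423, so λ = 0.4423/1.951 = 0.2268 per s.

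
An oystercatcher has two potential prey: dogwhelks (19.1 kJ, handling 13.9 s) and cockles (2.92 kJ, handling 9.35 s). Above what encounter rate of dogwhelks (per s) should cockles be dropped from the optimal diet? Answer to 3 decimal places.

0.021 per s

The zero-one rule: include cockles iff E₂/h₂ > λE₁/(1+λh₁). Equality gives the switch point.
λE₁h₂ = E₂ + λE₂h₁ ⇒ λ = E₂/(E₁h₂ − E₂h₁) = 2.92/(178.6 − 40.59) = 0.02116 per s.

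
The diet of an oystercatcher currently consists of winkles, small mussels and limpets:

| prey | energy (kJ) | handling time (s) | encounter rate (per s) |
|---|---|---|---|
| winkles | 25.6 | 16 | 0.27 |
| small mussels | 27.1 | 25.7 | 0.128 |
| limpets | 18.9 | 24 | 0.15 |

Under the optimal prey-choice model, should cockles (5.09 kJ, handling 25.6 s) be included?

No

On winkles, small mussels and limpets alone, R = ΣλE/(1+Σλh) = 13.22/12.21 = 1.082 kJ/s.
cockles: E/h = 5.09/25.6 = 0.1988 kJ/s.
0.1988 < 1.082, so adding cockles would lower the average — exclude it.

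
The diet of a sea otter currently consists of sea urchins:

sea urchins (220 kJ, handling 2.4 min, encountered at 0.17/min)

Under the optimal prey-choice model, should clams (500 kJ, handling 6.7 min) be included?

Intake rate on the current diet: R = (0.17×220) / (1 + 0.17×2.4) = 37.4/1.408 = 26.56 kJ/min.
Profitability of clams: 500/6.7 = 74.63 kJ/min.
74.63 > 26.56, so adding clams raises the average — include it.

Yes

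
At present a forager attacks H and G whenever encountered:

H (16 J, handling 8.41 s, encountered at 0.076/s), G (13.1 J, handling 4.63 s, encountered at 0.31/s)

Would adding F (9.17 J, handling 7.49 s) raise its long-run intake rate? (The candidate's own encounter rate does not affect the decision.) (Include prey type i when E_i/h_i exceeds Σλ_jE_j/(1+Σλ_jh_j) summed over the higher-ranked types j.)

No

Intake rate on the current diet: R = (0.076×16 + 0.31×13.1) / (1 + 0.076×8.41 + 0.31×4.63) = 5.277/3.074 = 1.716 J/s.
F: E/h = 9.17/7.49 = 1.224 J/s.
Since 1.224 < R, time spent handling F is better spent searching.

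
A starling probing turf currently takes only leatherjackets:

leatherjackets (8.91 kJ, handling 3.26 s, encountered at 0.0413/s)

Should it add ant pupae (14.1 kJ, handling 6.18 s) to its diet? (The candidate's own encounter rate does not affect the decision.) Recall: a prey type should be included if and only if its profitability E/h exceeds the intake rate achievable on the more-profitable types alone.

Current rate: (0.0413×8.91)/(1 + 0.0413×3.26) = 0.3243 kJ/s.
Profitability of ant pupae: 14.1/6.18 = 2.282 kJ/s.
Since 2.282 > R, including ant pupae increases the long-run rate.

Yes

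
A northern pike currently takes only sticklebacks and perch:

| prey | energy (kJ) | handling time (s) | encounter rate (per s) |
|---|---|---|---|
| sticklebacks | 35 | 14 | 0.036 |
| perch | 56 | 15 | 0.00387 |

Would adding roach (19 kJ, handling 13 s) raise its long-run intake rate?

On sticklebacks and perch alone, R = ΣλE/(1+Σλh) = 1.477/1.562 = 0.9454 kJ/s.
Profitability of roach: 19/13 = 1.462 kJ/s.
1.462 > 0.9454, so adding roach raises the average — include it.

Yes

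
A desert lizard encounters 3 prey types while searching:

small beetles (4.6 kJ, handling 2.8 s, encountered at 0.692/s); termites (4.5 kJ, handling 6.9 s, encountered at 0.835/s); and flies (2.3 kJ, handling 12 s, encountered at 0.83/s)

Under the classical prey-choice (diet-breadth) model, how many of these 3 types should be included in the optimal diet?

1

Rank by E/h (kJ/s): small beetles 1.64, termites 0.652, flies 0.192. Include each in turn until the next type's E/h falls below the running intake rate.
Rate on top 1: 1.084. termites: 0.652 < 1.084 → exclude; stop.
Optimal diet: small beetles — 1 of 3 types.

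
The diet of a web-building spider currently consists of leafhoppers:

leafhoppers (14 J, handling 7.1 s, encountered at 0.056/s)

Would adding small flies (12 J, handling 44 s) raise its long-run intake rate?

On leafhoppers alone, R = ΣλE/(1+Σλh) = 0.784/1.398 = 0.561 J/s.
small flies: E/h = 12/44 = 0.2727 J/s.
Since 0.2727 < R, time spent handling small flies is better spent searching.

No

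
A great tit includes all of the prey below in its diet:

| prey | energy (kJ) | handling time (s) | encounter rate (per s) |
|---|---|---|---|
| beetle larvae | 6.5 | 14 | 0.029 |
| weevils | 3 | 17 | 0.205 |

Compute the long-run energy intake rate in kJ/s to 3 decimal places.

0.164 kJ/s

R = (0.029×6.5 + 0.205×3) / (1 + 0.029×14 + 0.205×17) = 0.8035/4.891 = 0.1643 kJ/s.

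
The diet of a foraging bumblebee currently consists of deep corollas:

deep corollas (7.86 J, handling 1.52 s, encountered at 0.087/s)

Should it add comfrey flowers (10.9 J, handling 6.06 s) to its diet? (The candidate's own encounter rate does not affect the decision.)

Intake rate on the current diet: R = (0.087×7.86) / (1 + 0.087×1.52) = 0.6838/1.132 = 0.604 J/s.
comfrey flowers: E/h = 10.9/6.06 = 1.799 J/s.
Since 1.799 > R, including comfrey flowers increases the long-run rate.

Yes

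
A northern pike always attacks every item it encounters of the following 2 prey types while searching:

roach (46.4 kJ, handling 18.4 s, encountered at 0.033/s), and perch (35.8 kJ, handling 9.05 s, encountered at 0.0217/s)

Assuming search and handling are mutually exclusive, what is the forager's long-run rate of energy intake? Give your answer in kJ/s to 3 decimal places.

1.280 kJ/s

Energy encountered per unit search time: 0.033×46.4 + 0.0217×35.8 = 2.308 kJ/s.
Handling time per unit search time: 0.033×18.4 + 0.0217×9.05 = 0.8036.
Rate = 2.308/(1 + 0.8036) = 1.28 kJ/s.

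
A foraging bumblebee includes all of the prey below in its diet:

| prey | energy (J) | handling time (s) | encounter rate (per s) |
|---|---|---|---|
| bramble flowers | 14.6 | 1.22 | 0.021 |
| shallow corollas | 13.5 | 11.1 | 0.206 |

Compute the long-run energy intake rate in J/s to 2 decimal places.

R = (0.021×14.6 + 0.206×13.5) / (1 + 0.021×1.22 + 0.206×11.1) = 3.088/3.312 = 0.9322 J/s.

0.93 J/s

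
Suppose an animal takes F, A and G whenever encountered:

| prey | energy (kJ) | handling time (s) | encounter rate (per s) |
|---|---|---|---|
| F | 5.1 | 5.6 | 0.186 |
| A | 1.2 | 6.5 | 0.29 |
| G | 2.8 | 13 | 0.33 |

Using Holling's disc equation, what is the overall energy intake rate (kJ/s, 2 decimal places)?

Energy encountered per unit search time: 0.186×5.1 + 0.29×1.2 + 0.33×2.8 = 2.221 kJ/s.
Handling time per unit search time: 0.186×5.6 + 0.29×6.5 + 0.33×13 = 7.217.
Rate = 2.221/(1 + 7.217) = 0.2703 kJ/s.

0.27 kJ/s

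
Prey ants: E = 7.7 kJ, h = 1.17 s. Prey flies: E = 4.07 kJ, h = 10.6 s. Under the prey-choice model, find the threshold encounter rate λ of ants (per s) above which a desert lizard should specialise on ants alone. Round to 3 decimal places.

0.053 per s

At the threshold, the rate on ants alone equals the profitability of flies: λ·7.7/(1 + λ·1.17) = 4.07/10.6 = 0.384.
Rearranging, λ(7.7 − 0.384×1.17) = 0.384, so λ = 0.384/7.251 = 0.05295 per s.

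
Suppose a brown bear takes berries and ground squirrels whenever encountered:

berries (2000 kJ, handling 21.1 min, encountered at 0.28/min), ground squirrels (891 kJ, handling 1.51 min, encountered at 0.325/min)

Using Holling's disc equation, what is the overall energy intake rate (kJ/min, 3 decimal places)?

114.827 kJ/min

R = (0.28×2000 + 0.325×891) / (1 + 0.28×21.1 + 0.325×1.51) = 849.6/7.399 = 114.8 kJ/min.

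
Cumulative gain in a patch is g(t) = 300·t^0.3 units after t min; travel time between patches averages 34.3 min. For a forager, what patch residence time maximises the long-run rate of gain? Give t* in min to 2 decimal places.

14.70 min

Maximise g(t)/(T+t): set derivative to zero → g'(t)(T+t) = g(t).
g'(t) = 0.3·300·t^-0.7. Setting 0.3·300·t^-0.7 = 300·t^0.3/(34.3+t) gives 0.3(34.3+t) = t, so 0.70·t = 0.3×34.3.
t* = 0.3×34.3/0.70 = 14.7 min.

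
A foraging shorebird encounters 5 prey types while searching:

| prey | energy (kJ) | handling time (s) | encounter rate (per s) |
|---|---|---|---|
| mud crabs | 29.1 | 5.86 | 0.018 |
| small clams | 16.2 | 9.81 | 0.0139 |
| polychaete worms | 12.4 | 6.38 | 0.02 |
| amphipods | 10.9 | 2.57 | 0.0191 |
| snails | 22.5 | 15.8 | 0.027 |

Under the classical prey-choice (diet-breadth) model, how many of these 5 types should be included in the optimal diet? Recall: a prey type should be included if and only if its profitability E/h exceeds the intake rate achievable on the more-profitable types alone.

5

Rank by E/h (kJ/s): mud crabs 4.97, amphipods 4.24, polychaete worms 1.94, small clams 1.65, snails 1.42. Include each in turn until the next type's E/h falls below the running intake rate.
Rate on top 1: 0.4738. amphipods: 4.24 > 0.4738 → include.
Rate on top 2: 0.634. polychaete worms: 1.94 > 0.634 → include.
Rate on top 3: 0.7643. small clams: 1.65 > 0.7643 → include.
Rate on top 4: 0.8496. snails: 1.42 > 0.8496 → include.
Optimal diet: mud crabs, amphipods, polychaete worms, small clams, snails — 5 of 5 types.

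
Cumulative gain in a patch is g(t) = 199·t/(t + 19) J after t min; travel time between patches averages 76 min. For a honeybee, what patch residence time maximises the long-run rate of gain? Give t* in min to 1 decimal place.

Optimal t* satisfies g'(t*) = g(t*)/(T + t*).
g'(t) = 199·19/(t + 19)². Setting 199·19/(t+19)² = 199t/[(t+19)(76+t)] gives 19(76+t) = t(t+19), so t² = 19×76 = 1444.
t* = √1444 = 38 min.

38.0 min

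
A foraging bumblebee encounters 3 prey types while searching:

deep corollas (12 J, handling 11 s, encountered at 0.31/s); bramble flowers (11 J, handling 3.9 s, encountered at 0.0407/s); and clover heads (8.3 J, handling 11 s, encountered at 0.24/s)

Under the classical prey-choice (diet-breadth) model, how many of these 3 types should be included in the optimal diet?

Profitabilities (E/h, J/s): bramble flowers 2.82, deep corollas 1.09, clover heads 0.755. Add prey in this order while the next type's profitability exceeds the intake rate on those already taken.
Rate on top 1: 0.3864. deep corollas: 1.09 > 0.3864 → include.
Rate on top 2: 0.9122. clover heads: 0.755 < 0.9122 → exclude; stop.
Optimal diet: bramble flowers, deep corollas — 2 of 3 types.

2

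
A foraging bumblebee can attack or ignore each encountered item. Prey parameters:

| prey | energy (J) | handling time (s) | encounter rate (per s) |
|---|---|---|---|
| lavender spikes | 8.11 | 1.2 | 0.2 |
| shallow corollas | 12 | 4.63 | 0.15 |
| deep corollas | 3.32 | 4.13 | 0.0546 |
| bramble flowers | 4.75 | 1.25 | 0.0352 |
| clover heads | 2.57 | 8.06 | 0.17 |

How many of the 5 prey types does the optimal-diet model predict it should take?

Rank by E/h (J/s): lavender spikes 6.76, bramble flowers 3.8, shallow corollas 2.59, deep corollas 0.804, clover heads 0.319. Include each in turn until the next type's E/h falls below the running intake rate.
Rate on top 1: 1.308. bramble flowers: 3.8 > 1.308 → include.
Rate on top 2: 1.393. shallow corollas: 2.59 > 1.393 → include.
Rate on top 3: 1.814. deep corollas: 0.804 < 1.814 → exclude; stop.
Optimal diet: lavender spikes, bramble flowers, shallow corollas — 3 of 5 types.

3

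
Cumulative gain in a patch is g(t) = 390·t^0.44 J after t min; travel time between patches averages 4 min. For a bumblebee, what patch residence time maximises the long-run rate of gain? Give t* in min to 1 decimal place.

3.1 min

By the marginal value theorem, leave when the instantaneous gain rate g'(t) equals the habitat-wide average g(t)/(T + t).
g'(t) = 0.44·390·t^-0.56. Setting 0.44·390·t^-0.56 = 390·t^0.44/(4+t) gives 0.44(4+t) = t, so 0.56·t = 0.44×4.
t* = 0.44×4/0.56 = 3.143 min.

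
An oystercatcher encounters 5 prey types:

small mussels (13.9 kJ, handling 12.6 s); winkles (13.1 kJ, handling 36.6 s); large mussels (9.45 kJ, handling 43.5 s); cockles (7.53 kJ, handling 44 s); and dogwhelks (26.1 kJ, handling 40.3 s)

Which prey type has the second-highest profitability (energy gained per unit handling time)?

Profitability E/h (kJ/s): small mussels = 13.9/12.6 = 1.1, winkles = 13.1/36.6 = 0.358, large mussels = 9.45/43.5 = 0.217, cockles = 7.53/44 = 0.171, dogwhelks = 26.1/40.3 = 0.648.
Ranked: small mussels > dogwhelks > winkles > large mussels > cockles.

dogwhelks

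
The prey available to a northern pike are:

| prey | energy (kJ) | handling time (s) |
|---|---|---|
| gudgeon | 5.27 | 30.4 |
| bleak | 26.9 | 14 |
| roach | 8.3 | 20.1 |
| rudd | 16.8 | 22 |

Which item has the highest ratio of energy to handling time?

Profitability E/h (kJ/s): gudgeon = 5.27/30.4 = 0.173, bleak = 26.9/14 = 1.92, roach = 8.3/20.1 = 0.413, rudd = 16.8/22 = 0.764.
Ranked: bleak > rudd > roach > gudgeon.

bleak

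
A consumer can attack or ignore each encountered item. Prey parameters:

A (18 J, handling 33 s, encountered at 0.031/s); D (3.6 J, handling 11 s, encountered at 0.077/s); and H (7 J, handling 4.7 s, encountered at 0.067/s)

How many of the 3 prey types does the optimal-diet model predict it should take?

2

E/h in descending order: H 1.49, A 0.545, D 0.327 J/s. The optimal diet is the largest prefix of this list for which every included type satisfies E_i/h_i > R on the types above it.
Rate on top 1: 0.3567. A: 0.545 > 0.3567 → include.
Rate on top 2: 0.4393. D: 0.327 < 0.4393 → exclude; stop.
Optimal diet: H, A — 2 of 3 types.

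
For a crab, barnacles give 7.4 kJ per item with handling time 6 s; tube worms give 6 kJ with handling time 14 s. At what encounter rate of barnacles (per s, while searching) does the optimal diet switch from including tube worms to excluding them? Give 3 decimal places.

0.089 per s

Drop tube worms once their profitability E₂/h₂ falls below the rate achievable on barnacles alone: E₂/h₂ = λE₁/(1 + λh₁).
Solve for λ: λE₁h₂ = E₂(1 + λh₁) → λ(E₁h₂ − E₂h₁) = E₂ → λ = E₂/(E₁h₂ − E₂h₁).
λ = 6/(7.4×14 − 6×6) = 6/67.6 = 0.08876 per s.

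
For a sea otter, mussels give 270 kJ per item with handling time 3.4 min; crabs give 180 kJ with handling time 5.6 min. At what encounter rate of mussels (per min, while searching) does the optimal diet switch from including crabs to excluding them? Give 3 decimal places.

At the threshold, the rate on mussels alone equals the profitability of crabs: λ·270/(1 + λ·3.4) = 180/5.6 = 32.14.
Rearranging, λ(270 − 32.14×3.4) = 32.14, so λ = 32.14/160.7 = 0.2 per min.

0.200 per min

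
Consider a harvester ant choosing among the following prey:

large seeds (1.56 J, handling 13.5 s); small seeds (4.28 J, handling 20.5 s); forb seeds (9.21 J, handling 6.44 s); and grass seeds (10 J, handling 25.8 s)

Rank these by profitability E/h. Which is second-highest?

Profitability E/h (J/s): large seeds = 1.56/13.5 = 0.116, small seeds = 4.28/20.5 = 0.209, forb seeds = 9.21/6.44 = 1.43, grass seeds = 10/25.8 = 0.388.
Ranked: forb seeds > grass seeds > small seeds > large seeds.

grass seeds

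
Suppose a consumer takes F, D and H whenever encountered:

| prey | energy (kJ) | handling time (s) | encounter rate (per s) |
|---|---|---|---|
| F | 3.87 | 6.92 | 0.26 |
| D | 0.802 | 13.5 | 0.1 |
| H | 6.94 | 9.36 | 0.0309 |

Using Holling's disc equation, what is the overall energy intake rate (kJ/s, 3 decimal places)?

Energy encountered per unit search time: 0.26×3.87 + 0.1×0.802 + 0.0309×6.94 = 1.301 kJ/s.
Handling time per unit search time: 0.26×6.92 + 0.1×13.5 + 0.0309×9.36 = 3.438.
Rate = 1.301/(1 + 3.438) = 0.2931 kJ/s.

0.293 kJ/s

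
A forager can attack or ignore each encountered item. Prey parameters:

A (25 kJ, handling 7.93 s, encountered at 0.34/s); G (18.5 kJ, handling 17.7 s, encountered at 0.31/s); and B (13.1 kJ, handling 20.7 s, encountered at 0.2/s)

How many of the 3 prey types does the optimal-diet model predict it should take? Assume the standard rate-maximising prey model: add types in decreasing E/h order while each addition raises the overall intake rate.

1

Profitabilities (E/h, kJ/s): A 3.15, G 1.05, B 0.633. Add prey in this order while the next type's profitability exceeds the intake rate on those already taken.
Rate on top 1: 2.3. G: 1.05 < 2.3 → exclude; stop.
Optimal diet: A — 1 of 3 types.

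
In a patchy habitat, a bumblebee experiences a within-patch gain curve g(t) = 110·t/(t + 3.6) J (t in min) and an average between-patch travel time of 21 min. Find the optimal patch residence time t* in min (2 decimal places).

Maximise g(t)/(T+t): set derivative to zero → g'(t)(T+t) = g(t).
g'(t) = 110·3.6/(t + 3.6)². Setting 110·3.6/(t+3.6)² = 110t/[(t+3.6)(21+t)] gives 3.6(21+t) = t(t+3.6), so t² = 3.6×21 = 75.6.
t* = √75.6 = 8.695 min.

8.69 min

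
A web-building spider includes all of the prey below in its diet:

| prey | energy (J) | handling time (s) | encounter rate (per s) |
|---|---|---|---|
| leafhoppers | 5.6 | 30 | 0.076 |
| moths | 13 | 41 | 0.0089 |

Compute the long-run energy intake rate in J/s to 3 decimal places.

0.149 J/s

Energy encountered per unit search time: 0.076×5.6 + 0.0089×13 = 0.5413 J/s.
Handling time per unit search time: 0.076×30 + 0.0089×41 = 2.645.
Rate = 0.5413/(1 + 2.645) = 0.1485 J/s.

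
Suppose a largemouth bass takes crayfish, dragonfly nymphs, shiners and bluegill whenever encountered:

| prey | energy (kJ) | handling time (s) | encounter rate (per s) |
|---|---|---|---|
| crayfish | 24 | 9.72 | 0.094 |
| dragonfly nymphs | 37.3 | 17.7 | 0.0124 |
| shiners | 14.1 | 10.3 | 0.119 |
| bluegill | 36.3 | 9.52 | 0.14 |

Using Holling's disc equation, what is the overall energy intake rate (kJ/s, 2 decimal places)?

R = Σλ_iE_i / (1 + Σλ_ih_i)
Numerator: 0.094×24 + 0.0124×37.3 + 0.119×14.1 + 0.14×36.3 = 9.478
Denominator: 1 + 0.094×9.72 + 0.0124×17.7 + 0.119×10.3 + 0.14×9.52 = 4.692
R = 9.478/4.692 = 2.02 kJ/s

2.02 kJ/s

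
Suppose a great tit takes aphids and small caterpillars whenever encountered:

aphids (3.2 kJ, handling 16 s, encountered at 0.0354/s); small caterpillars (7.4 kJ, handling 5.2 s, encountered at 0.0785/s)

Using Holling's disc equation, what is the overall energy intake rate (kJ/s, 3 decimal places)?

R = Σλ_iE_i / (1 + Σλ_ih_i)
Numerator: 0.0354×3.2 + 0.0785×7.4 = 0.6942
Denominator: 1 + 0.0354×16 + 0.0785×5.2 = 1.975
R = 0.6942/1.975 = 0.3516 kJ/s

0.352 kJ/s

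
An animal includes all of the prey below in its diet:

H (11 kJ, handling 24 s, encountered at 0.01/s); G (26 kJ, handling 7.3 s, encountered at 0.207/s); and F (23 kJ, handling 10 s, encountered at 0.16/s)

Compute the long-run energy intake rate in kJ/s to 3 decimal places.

R = (0.01×11 + 0.207×26 + 0.16×23) / (1 + 0.01×24 + 0.207×7.3 + 0.16×10) = 9.172/4.351 = 2.108 kJ/s.

2.108 kJ/s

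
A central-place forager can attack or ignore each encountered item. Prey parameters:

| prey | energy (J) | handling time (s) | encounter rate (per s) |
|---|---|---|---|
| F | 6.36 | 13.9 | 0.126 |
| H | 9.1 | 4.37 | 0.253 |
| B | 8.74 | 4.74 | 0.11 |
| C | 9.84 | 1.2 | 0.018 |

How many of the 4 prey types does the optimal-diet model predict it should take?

3

E/h in descending order: C 8.2, H 2.08, B 1.84, F 0.458 J/s. The optimal diet is the largest prefix of this list for which every included type satisfies E_i/h_i > R on the types above it.
Rate on top 1: 0.1734. H: 2.08 > 0.1734 → include.
Rate on top 2: 1.166. B: 1.84 > 1.166 → include.
Rate on top 3: 1.299. F: 0.458 < 1.299 → exclude; stop.
Optimal diet: C, H, B — 3 of 4 types.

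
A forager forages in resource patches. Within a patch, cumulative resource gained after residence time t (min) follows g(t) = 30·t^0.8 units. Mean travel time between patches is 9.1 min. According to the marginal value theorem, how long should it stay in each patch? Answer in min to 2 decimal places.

Maximise g(t)/(T+t): set derivative to zero → g'(t)(T+t) = g(t).
g'(t) = 0.8·30·t^-0.2. Setting 0.8·30·t^-0.2 = 30·t^0.8/(9.1+t) gives 0.8(9.1+t) = t, so 0.20·t = 0.8×9.1.
t* = 0.8×9.1/0.20 = 36.4 min.

36.40 min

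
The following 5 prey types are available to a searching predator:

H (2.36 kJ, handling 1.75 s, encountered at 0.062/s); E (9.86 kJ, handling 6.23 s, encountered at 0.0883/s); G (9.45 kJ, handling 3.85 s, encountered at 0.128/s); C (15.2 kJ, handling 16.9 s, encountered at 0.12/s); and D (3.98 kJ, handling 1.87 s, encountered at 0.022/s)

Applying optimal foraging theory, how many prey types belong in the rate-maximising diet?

Profitabilities (E/h, kJ/s): G 2.45, D 2.13, E 1.58, H 1.35, C 0.899. Add prey in this order while the next type's profitability exceeds the intake rate on those already taken.
Rate on top 1: 0.8103. D: 2.13 > 0.8103 → include.
Rate on top 2: 0.8456. E: 1.58 > 0.8456 → include.
Rate on top 3: 1.04. H: 1.35 > 1.04 → include.
Rate on top 4: 1.055. C: 0.899 < 1.055 → exclude; stop.
Optimal diet: G, D, E, H — 4 of 5 types.

4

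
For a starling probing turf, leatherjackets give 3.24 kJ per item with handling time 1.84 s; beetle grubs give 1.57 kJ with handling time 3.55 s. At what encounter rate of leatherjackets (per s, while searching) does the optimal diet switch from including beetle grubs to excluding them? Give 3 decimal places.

0.182 per s

Drop beetle grubs once their profitability E₂/h₂ falls below the rate achievable on leatherjackets alone: E₂/h₂ = λE₁/(1 + λh₁).
Solve for λ: λE₁h₂ = E₂(1 + λh₁) → λ(E₁h₂ − E₂h₁) = E₂ → λ = E₂/(E₁h₂ − E₂h₁).
λ = 1.57/(3.24×3.55 − 1.57×1.84) = 1.57/8.613 = 0.1823 per s.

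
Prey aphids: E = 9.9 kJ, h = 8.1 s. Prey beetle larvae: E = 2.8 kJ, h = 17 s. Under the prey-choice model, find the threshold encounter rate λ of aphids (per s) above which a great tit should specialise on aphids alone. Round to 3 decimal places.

Drop beetle larvae once their profitability E₂/h₂ falls below the rate achievable on aphids alone: E₂/h₂ = λE₁/(1 + λh₁).
Solve for λ: λE₁h₂ = E₂(1 + λh₁) → λ(E₁h₂ − E₂h₁) = E₂ → λ = E₂/(E₁h₂ − E₂h₁).
λ = 2.8/(9.9×17 − 2.8×8.1) = 2.8/145.6 = 0.01923 per s.

0.019 per s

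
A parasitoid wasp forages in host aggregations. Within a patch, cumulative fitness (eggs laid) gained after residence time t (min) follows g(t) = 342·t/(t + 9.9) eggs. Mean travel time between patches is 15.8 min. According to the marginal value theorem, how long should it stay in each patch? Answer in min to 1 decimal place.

Optimal t* satisfies g'(t*) = g(t*)/(T + t*).
g'(t) = 342·9.9/(t + 9.9)². Setting 342·9.9/(t+9.9)² = 342t/[(t+9.9)(15.8+t)] gives 9.9(15.8+t) = t(t+9.9), so t² = 9.9×15.8 = 156.4.
t* = √156.4 = 12.51 min.

12.5 min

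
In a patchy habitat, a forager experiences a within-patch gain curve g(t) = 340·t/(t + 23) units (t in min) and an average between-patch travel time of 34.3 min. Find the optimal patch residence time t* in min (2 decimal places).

28.09 min

Maximise g(t)/(T+t): set derivative to zero → g'(t)(T+t) = g(t).
g'(t) = 340·23/(t + 23)². Setting 340·23/(t+23)² = 340t/[(t+23)(34.3+t)] gives 23(34.3+t) = t(t+23), so t² = 23×34.3 = 788.9.
t* = √788.9 = 28.09 min.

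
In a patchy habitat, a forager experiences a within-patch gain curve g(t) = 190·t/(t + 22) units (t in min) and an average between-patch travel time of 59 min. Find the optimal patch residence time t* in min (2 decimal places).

Maximise g(t)/(T+t): set derivative to zero → g'(t)(T+t) = g(t).
g'(t) = 190·22/(t + 22)². Setting 190·22/(t+22)² = 190t/[(t+22)(59+t)] gives 22(59+t) = t(t+22), so t² = 22×59 = 1298.
t* = √1298 = 36.03 min.

36.03 min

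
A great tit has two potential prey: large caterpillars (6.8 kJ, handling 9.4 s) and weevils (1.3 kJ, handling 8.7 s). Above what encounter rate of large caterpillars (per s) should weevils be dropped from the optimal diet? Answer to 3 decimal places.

0.028 per s

At the threshold, the rate on large caterpillars alone equals the profitability of weevils: λ·6.8/(1 + λ·9.4) = 1.3/8.7 = 0.1494.
Rearranging, λ(6.8 − 0.1494×9.4) = 0.1494, so λ = 0.1494/5.395 = 0.02769 per s.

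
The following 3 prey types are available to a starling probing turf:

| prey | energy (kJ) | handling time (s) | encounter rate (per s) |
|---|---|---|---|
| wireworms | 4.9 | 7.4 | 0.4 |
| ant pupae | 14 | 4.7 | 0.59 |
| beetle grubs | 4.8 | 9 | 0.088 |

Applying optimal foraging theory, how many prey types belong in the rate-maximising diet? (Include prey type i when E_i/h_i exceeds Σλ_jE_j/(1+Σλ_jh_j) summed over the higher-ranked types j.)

E/h in descending order: ant pupae 2.98, wireworms 0.662, beetle grubs 0.533 kJ/s. The optimal diet is the largest prefix of this list for which every included type satisfies E_i/h_i > R on the types above it.
Rate on top 1: 2.189. wireworms: 0.662 < 2.189 → exclude; stop.
Optimal diet: ant pupae — 1 of 3 types.

1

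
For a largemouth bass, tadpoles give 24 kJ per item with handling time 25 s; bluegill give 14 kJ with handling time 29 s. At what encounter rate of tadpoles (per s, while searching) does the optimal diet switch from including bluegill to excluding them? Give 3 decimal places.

0.040 per s

The zero-one rule: include bluegill iff E₂/h₂ > λE₁/(1+λh₁). Equality gives the switch point.
λE₁h₂ = E₂ + λE₂h₁ ⇒ λ = E₂/(E₁h₂ − E₂h₁) = 14/(696 − 350) = 0.04046 per s.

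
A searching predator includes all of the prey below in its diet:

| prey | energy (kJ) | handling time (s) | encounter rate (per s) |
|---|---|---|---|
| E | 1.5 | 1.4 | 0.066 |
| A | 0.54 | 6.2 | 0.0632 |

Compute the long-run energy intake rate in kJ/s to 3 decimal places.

R = (0.066×1.5 + 0.0632×0.54) / (1 + 0.066×1.4 + 0.0632×6.2) = 0.1331/1.484 = 0.08969 kJ/s.

0.090 kJ/s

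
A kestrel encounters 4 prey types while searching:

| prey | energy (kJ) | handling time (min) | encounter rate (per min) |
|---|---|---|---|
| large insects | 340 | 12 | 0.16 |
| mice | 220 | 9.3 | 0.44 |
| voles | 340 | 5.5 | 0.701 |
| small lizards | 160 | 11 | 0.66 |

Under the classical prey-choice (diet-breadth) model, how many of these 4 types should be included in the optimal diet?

Rank by E/h (kJ/min): voles 61.8, large insects 28.3, mice 23.7, small lizards 14.5. Include each in turn until the next type's E/h falls below the running intake rate.
Rate on top 1: 49.09. large insects: 28.3 < 49.09 → exclude; stop.
Optimal diet: voles — 1 of 4 types.

1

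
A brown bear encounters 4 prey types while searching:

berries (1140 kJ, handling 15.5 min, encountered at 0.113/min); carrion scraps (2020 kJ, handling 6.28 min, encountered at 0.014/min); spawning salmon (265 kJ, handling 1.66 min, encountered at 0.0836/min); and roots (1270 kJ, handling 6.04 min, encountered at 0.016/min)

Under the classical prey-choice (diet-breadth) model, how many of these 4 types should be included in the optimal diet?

Profitabilities (E/h, kJ/min): carrion scraps 322, roots 210, spawning salmon 160, berries 73.5. Add prey in this order while the next type's profitability exceeds the intake rate on those already taken.
Rate on top 1: 25.99. roots: 210 > 25.99 → include.
Rate on top 2: 41.03. spawning salmon: 160 > 41.03 → include.
Rate on top 3: 53.47. berries: 73.5 > 53.47 → include.
Optimal diet: carrion scraps, roots, spawning salmon, berries — 4 of 4 types.

4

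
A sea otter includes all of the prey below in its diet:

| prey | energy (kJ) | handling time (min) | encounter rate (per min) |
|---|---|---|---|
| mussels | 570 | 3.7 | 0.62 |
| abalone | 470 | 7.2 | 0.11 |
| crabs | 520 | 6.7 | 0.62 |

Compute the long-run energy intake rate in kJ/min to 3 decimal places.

88.289 kJ/min

R = (0.62×570 + 0.11×470 + 0.62×520) / (1 + 0.62×3.7 + 0.11×7.2 + 0.62×6.7) = 727.5/8.24 = 88.29 kJ/min.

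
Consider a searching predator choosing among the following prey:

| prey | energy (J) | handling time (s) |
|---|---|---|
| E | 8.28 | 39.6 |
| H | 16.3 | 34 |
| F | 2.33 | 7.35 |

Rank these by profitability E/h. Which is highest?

H

Profitability E/h (J/s): E = 8.28/39.6 = 0.209, H = 16.3/34 = 0.479, F = 2.33/7.35 = 0.317.
Ranked: H > F > E.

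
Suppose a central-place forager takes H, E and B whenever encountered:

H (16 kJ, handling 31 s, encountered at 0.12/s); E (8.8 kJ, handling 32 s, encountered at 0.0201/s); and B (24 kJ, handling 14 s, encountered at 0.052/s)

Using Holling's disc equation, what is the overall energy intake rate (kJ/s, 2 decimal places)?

Energy encountered per unit search time: 0.12×16 + 0.0201×8.8 + 0.052×24 = 3.345 kJ/s.
Handling time per unit search time: 0.12×31 + 0.0201×32 + 0.052×14 = 5.091.
Rate = 3.345/(1 + 5.091) = 0.5491 kJ/s.

0.55 kJ/s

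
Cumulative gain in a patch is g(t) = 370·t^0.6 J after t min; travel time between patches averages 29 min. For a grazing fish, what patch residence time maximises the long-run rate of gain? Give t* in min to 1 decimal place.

43.5 min

By the marginal value theorem, leave when the instantaneous gain rate g'(t) equals the habitat-wide average g(t)/(T + t).
g'(t) = 0.6·370·t^-0.4. Setting 0.6·370·t^-0.4 = 370·t^0.6/(29+t) gives 0.6(29+t) = t, so 0.40·t = 0.6×29.
t* = 0.6×29/0.40 = 43.5 min.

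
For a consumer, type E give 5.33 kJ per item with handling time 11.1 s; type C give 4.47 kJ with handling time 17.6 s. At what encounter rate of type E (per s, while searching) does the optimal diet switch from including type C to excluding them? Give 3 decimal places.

0.101 per s

At the threshold, the rate on type E alone equals the profitability of type C: λ·5.33/(1 + λ·11.1) = 4.47/17.6 = 0.254.
Rearranging, λ(5.33 − 0.254×11.1) = 0.254, so λ = 0.254/2.511 = 0.1012 per s.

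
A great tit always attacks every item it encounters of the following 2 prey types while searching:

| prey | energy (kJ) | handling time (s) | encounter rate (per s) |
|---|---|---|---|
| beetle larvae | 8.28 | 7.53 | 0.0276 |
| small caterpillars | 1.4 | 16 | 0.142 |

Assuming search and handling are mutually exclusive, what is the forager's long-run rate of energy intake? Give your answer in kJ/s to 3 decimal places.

Energy encountered per unit search time: 0.0276×8.28 + 0.142×1.4 = 0.4273 kJ/s.
Handling time per unit search time: 0.0276×7.53 + 0.142×16 = 2.48.
Rate = 0.4273/(1 + 2.48) = 0.1228 kJ/s.

0.123 kJ/s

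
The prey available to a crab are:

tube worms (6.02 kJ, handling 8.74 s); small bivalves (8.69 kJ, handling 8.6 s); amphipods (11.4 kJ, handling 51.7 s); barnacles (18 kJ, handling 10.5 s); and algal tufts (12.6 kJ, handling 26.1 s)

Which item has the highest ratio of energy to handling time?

In descending order of E/h:
barnacles: 18/10.5 = 1.71 kJ/s
small bivalves: 8.69/8.6 = 1.01 kJ/s
tube worms: 6.02/8.74 = 0.689 kJ/s
algal tufts: 12.6/26.1 = 0.483 kJ/s
amphipods: 11.4/51.7 = 0.221 kJ/s

barnacles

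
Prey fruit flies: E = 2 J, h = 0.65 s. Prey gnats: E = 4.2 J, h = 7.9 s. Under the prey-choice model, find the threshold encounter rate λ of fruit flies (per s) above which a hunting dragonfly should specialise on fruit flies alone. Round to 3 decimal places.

0.321 per s

At the threshold, the rate on fruit flies alone equals the profitability of gnats: λ·2/(1 + λ·0.65) = 4.2/7.9 = 0.5316.
Rearranging, λ(2 − 0.5316×0.65) = 0.5316, so λ = 0.5316/1.654 = 0.3213 per s.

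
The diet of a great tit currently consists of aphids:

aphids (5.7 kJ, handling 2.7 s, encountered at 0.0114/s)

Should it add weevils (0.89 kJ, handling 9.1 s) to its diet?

Intake rate on the current diet: R = (0.0114×5.7) / (1 + 0.0114×2.7) = 0.06498/1.031 = 0.06304 kJ/s.
weevils: E/h = 0.89/9.1 = 0.0978 kJ/s.
0.0978 > 0.06304, so adding weevils raises the average — include it.

Yes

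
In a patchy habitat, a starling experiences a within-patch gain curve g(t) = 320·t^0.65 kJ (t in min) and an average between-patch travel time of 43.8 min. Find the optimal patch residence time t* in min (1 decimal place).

Maximise g(t)/(T+t): set derivative to zero → g'(t)(T+t) = g(t).
g'(t) = 0.65·320·t^-0.35. Setting 0.65·320·t^-0.35 = 320·t^0.65/(43.8+t) gives 0.65(43.8+t) = t, so 0.35·t = 0.65×43.8.
t* = 0.65×43.8/0.35 = 81.34 min.

81.3 min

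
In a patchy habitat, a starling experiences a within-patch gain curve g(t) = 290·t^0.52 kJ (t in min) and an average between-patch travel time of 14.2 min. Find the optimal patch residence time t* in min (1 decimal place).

Maximise g(t)/(T+t): set derivative to zero → g'(t)(T+t) = g(t).
g'(t) = 0.52·290·t^-0.48. Setting 0.52·290·t^-0.48 = 290·t^0.52/(14.2+t) gives 0.52(14.2+t) = t, so 0.48·t = 0.52×14.2.
t* = 0.52×14.2/0.48 = 15.38 min.

15.4 min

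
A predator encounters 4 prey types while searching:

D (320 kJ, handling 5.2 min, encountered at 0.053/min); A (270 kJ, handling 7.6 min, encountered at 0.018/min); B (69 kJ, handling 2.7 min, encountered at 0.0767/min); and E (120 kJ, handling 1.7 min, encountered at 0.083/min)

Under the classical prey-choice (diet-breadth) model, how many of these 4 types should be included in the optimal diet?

Profitabilities (E/h, kJ/min): E 70.6, D 61.5, A 35.5, B 25.6. Add prey in this order while the next type's profitability exceeds the intake rate on those already taken.
Rate on top 1: 8.728. D: 61.5 > 8.728 → include.
Rate on top 2: 19. A: 35.5 > 19 → include.
Rate on top 3: 20.46. B: 25.6 > 20.46 → include.
Optimal diet: E, D, A, B — 4 of 4 types.

4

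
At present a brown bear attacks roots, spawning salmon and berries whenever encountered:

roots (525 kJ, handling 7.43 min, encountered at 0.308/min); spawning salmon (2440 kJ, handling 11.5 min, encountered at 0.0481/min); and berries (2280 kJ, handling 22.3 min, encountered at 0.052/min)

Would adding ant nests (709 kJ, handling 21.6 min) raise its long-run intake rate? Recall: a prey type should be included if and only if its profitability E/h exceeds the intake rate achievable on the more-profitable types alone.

No

Current rate: (0.308×525 + 0.0481×2440 + 0.052×2280)/(1 + 0.308×7.43 + 0.0481×11.5 + 0.052×22.3) = 79.51 kJ/min.
ant nests: E/h = 709/21.6 = 32.82 kJ/min.
Since 32.82 < R, time spent handling ant nests is better spent searching.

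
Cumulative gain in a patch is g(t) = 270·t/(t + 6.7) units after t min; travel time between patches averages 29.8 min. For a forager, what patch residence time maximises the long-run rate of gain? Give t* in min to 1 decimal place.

14.1 min

By the marginal value theorem, leave when the instantaneous gain rate g'(t) equals the habitat-wide average g(t)/(T + t).
g'(t) = 270·6.7/(t + 6.7)². Setting 270·6.7/(t+6.7)² = 270t/[(t+6.7)(29.8+t)] gives 6.7(29.8+t) = t(t+6.7), so t² = 6.7×29.8 = 199.7.
t* = √199.7 = 14.13 min.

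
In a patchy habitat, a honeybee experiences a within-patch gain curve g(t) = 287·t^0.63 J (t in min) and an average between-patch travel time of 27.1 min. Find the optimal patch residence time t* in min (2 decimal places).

46.14 min

By the marginal value theorem, leave when the instantaneous gain rate g'(t) equals the habitat-wide average g(t)/(T + t).
g'(t) = 0.63·287·t^-0.37. Setting 0.63·287·t^-0.37 = 287·t^0.63/(27.1+t) gives 0.63(27.1+t) = t, so 0.37·t = 0.63×27.1.
t* = 0.63×27.1/0.37 = 46.14 min.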